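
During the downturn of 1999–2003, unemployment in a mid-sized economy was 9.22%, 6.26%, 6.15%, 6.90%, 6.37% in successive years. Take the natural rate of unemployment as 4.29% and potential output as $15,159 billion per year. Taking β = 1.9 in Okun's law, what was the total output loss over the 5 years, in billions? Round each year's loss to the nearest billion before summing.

$3,874 billion

Year 1999: gap = -1.9 × (9.22 - 4.29) = -9.367%, loss ≈ 15159 × 9.367/100 ≈ 1420.
Year 2000: gap = -1.9 × (6.26 - 4.29) = -3.743%, loss ≈ 15159 × 3.743/100 ≈ 567.
Year 2001: gap = -1.9 × (6.15 - 4.29) = -3.534%, loss ≈ 15159 × 3.534/100 ≈ 536.
Year 2002: gap = -1.9 × (6.9 - 4.29) = -4.959%, loss ≈ 15159 × 4.959/100 ≈ 752.
Year 2003: gap = -1.9 × (6.37 - 4.29) = -3.952%, loss ≈ 15159 × 3.952/100 ≈ 599.
Total lost output = 1420 + 567 + 536 + 752 + 599 = 3874 billion.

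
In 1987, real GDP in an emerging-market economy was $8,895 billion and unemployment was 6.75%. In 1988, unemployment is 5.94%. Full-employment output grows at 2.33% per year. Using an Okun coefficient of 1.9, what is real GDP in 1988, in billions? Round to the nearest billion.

Δu = 5.94 - 6.75 = -0.81 points.
Okun's law (growth form): g_Y = g_Y* - β × Δu = 2.33 - 1.9 × (-0.81) = 2.33 + 1.539 = 3.869%.
Real GDP in the next year = 8895 × (1 + 3.869/100) = 8895 × 1.03869 ≈ 9239 billion.

$9,239 billion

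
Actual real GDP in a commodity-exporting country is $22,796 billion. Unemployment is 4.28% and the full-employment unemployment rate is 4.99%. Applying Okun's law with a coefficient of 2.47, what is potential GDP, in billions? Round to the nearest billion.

$22,403 billion

Unemployment gap = 4.28 - 4.99 = -0.71 points, so output gap = -2.47 × (-0.71) = 1.7537%.
Since Y = Y* × (1 + gap/100), Y* = 22796/1.017537 ≈ 22403 billion.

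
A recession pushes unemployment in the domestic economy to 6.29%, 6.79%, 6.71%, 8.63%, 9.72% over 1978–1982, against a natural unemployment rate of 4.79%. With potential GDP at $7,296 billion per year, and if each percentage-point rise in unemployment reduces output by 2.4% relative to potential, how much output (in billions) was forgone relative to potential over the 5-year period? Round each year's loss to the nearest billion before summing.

$2,484 billion

Year 1978: gap = -2.4 × (6.29 - 4.79) = -3.6%, loss ≈ 7296 × 3.6/100 ≈ 263.
Year 1979: gap = -2.4 × (6.79 - 4.79) = -4.8%, loss ≈ 7296 × 4.8/100 ≈ 350.
Year 1980: gap = -2.4 × (6.71 - 4.79) = -4.608%, loss ≈ 7296 × 4.608/100 ≈ 336.
Year 1981: gap = -2.4 × (8.63 - 4.79) = -9.216%, loss ≈ 7296 × 9.216/100 ≈ 672.
Year 1982: gap = -2.4 × (9.72 - 4.79) = -11.832%, loss ≈ 7296 × 11.832/100 ≈ 863.
Total lost output = 263 + 350 + 336 + 672 + 863 = 2484 billion.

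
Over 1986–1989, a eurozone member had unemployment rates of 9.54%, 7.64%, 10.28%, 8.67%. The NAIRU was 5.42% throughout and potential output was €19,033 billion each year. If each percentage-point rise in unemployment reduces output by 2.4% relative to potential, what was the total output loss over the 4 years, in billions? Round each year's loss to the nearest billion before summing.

Year 1986: gap = -2.4 × (9.54 - 5.42) = -9.888%, loss ≈ 19033 × 9.888/100 ≈ 1882.
Year 1987: gap = -2.4 × (7.64 - 5.42) = -5.328%, loss ≈ 19033 × 5.328/100 ≈ 1014.
Year 1988: gap = -2.4 × (10.28 - 5.42) = -11.664%, loss ≈ 19033 × 11.664/100 ≈ 2220.
Year 1989: gap = -2.4 × (8.67 - 5.42) = -7.8%, loss ≈ 19033 × 7.8/100 ≈ 1485.
Total lost output = 1882 + 1014 + 2220 + 1485 = 6601 billion.

€6,601 billion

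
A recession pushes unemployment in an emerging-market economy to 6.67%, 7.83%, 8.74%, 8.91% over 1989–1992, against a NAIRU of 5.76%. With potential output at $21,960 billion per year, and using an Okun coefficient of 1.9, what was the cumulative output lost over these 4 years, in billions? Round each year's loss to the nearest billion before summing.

Year 1989: gap = -1.9 × (6.67 - 5.76) = -1.729%, loss ≈ 21960 × 1.729/100 ≈ 380.
Year 1990: gap = -1.9 × (7.83 - 5.76) = -3.933%, loss ≈ 21960 × 3.933/100 ≈ 864.
Year 1991: gap = -1.9 × (8.74 - 5.76) = -5.662%, loss ≈ 21960 × 5.662/100 ≈ 1243.
Year 1992: gap = -1.9 × (8.91 - 5.76) = -5.985%, loss ≈ 21960 × 5.985/100 ≈ 1314.
Total lost output = 380 + 864 + 1243 + 1314 = 3801 billion.

$3,801 billion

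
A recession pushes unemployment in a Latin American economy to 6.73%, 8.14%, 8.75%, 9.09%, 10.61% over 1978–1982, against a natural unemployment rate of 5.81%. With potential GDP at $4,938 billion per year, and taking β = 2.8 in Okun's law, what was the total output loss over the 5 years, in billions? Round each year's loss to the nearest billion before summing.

$1,973 billion

Year 1978: gap = -2.8 × (6.73 - 5.81) = -2.576%, loss ≈ 4938 × 2.576/100 ≈ 127.
Year 1979: gap = -2.8 × (8.14 - 5.81) = -6.524%, loss ≈ 4938 × 6.524/100 ≈ 322.
Year 1980: gap = -2.8 × (8.75 - 5.81) = -8.232%, loss ≈ 4938 × 8.232/100 ≈ 406.
Year 1981: gap = -2.8 × (9.09 - 5.81) = -9.184%, loss ≈ 4938 × 9.184/100 ≈ 454.
Year 1982: gap = -2.8 × (10.61 - 5.81) = -13.44%, loss ≈ 4938 × 13.44/100 ≈ 664.
Total lost output = 127 + 322 + 406 + 454 + 664 = 1973 billion.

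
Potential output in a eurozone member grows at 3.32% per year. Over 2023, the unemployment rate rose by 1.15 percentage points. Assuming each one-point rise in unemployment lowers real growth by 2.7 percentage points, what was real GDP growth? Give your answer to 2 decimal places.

Growth-rate Okun's law: g_Y = g_Y* - β × Δu.
g_Y = 3.32 - 2.7 × (1.15) = 3.32 - 3.105 = 0.215%, i.e. 0.22% to 2 d.p.

0.22%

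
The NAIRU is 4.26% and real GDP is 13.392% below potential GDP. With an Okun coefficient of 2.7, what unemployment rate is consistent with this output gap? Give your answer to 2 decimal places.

From Okun's law, u - u* = -(output gap)/β = -(-13.392)/2.7 = 4.96 points.
So u = 4.26 + 4.96 = 9.22%.

9.22%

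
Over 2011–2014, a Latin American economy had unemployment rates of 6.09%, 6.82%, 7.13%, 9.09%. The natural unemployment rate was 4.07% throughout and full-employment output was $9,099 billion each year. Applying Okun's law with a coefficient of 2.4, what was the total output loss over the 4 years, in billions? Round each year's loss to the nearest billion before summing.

$2,806 billion

Year 2011: gap = -2.4 × (6.09 - 4.07) = -4.848%, loss ≈ 9099 × 4.848/100 ≈ 441.
Year 2012: gap = -2.4 × (6.82 - 4.07) = -6.6%, loss ≈ 9099 × 6.6/100 ≈ 601.
Year 2013: gap = -2.4 × (7.13 - 4.07) = -7.344%, loss ≈ 9099 × 7.344/100 ≈ 668.
Year 2014: gap = -2.4 × (9.09 - 4.07) = -12.048%, loss ≈ 9099 × 12.048/100 ≈ 1096.
Total lost output = 441 + 601 + 668 + 1096 = 2806 billion.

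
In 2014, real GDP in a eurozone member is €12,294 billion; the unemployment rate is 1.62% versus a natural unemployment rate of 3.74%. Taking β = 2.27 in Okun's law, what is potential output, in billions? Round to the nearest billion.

Unemployment gap = 1.62 - 3.74 = -2.12 points, so output gap = -2.27 × (-2.12) = 4.8124%.
Since Y = Y* × (1 + gap/100), Y* = 12294/1.048124 ≈ 11730 billion.

€11,730 billion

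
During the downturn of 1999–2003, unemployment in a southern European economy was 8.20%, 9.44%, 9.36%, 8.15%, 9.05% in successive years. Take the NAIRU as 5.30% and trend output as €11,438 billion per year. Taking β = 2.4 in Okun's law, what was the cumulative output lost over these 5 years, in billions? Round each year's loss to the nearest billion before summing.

Year 1999: gap = -2.4 × (8.2 - 5.3) = -6.96%, loss ≈ 11438 × 6.96/100 ≈ 796.
Year 2000: gap = -2.4 × (9.44 - 5.3) = -9.936%, loss ≈ 11438 × 9.936/100 ≈ 1136.
Year 2001: gap = -2.4 × (9.36 - 5.3) = -9.744%, loss ≈ 11438 × 9.744/100 ≈ 1115.
Year 2002: gap = -2.4 × (8.15 - 5.3) = -6.84%, loss ≈ 11438 × 6.84/100 ≈ 782.
Year 2003: gap = -2.4 × (9.05 - 5.3) = -9%, loss ≈ 11438 × 9/100 ≈ 1029.
Total lost output = 796 + 1136 + 1115 + 782 + 1029 = 4858 billion.

€4,858 billion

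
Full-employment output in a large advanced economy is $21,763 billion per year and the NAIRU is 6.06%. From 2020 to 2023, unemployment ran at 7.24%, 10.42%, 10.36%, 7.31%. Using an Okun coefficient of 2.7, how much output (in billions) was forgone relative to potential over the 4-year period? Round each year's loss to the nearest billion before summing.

$6,517 billion

Year 2020: gap = -2.7 × (7.24 - 6.06) = -3.186%, loss ≈ 21763 × 3.186/100 ≈ 693.
Year 2021: gap = -2.7 × (10.42 - 6.06) = -11.772%, loss ≈ 21763 × 11.772/100 ≈ 2562.
Year 2022: gap = -2.7 × (10.36 - 6.06) = -11.61%, loss ≈ 21763 × 11.61/100 ≈ 2527.
Year 2023: gap = -2.7 × (7.31 - 6.06) = -3.375%, loss ≈ 21763 × 3.375/100 ≈ 735.
Total lost output = 693 + 2562 + 2527 + 735 = 6517 billion.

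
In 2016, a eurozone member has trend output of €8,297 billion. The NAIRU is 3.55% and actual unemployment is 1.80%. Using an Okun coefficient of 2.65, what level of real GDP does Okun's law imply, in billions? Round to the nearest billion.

Unemployment gap = 1.8 - 3.55 = -1.75 points, so the output gap is -2.65 × (-1.75) = 4.6375%.
Actual GDP = 8297 × (1 + 4.6375/100) = 8297 × 1.046375 ≈ 8682 billion.

€8,682 billion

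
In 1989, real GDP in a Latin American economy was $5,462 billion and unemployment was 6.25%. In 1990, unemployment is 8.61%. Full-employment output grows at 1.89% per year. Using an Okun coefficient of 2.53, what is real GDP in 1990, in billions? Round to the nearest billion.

$5,239 billion

Δu = 8.61 - 6.25 = 2.36 points.
Okun's law (growth form): g_Y = g_Y* - β × Δu = 1.89 - 2.53 × (2.36) = 1.89 - 5.9708 = -4.0808%.
Real GDP in the next year = 5462 × (1 - 4.0808/100) = 5462 × 0.959192 ≈ 5239 billion.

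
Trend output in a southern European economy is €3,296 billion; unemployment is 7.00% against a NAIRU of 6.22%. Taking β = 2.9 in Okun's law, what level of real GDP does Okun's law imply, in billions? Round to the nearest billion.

€3,221 billion

Unemployment gap = 7 - 6.22 = 0.78 points, so the output gap is -2.9 × 0.78 = -2.262%.
Actual GDP = 3296 × (1 - 2.262/100) = 3296 × 0.97738 ≈ 3221 billion.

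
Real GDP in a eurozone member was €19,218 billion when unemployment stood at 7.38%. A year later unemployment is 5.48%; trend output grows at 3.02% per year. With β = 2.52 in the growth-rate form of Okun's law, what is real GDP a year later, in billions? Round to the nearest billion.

Δu = 5.48 - 7.38 = -1.9 points.
Okun's law (growth form): g_Y = g_Y* - β × Δu = 3.02 - 2.52 × (-1.90) = 3.02 + 4.788 = 7.808%.
Real GDP in the next year = 19218 × (1 + 7.808/100) = 19218 × 1.07808 ≈ 20719 billion.

€20,719 billion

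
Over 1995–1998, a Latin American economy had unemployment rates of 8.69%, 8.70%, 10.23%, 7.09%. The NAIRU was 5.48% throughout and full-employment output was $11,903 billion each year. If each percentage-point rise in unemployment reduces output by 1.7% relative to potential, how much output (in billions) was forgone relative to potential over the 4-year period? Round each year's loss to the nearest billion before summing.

Year 1995: gap = -1.7 × (8.69 - 5.48) = -5.457%, loss ≈ 11903 × 5.457/100 ≈ 650.
Year 1996: gap = -1.7 × (8.7 - 5.48) = -5.474%, loss ≈ 11903 × 5.474/100 ≈ 652.
Year 1997: gap = -1.7 × (10.23 - 5.48) = -8.075%, loss ≈ 11903 × 8.075/100 ≈ 961.
Year 1998: gap = -1.7 × (7.09 - 5.48) = -2.737%, loss ≈ 11903 × 2.737/100 ≈ 326.
Total lost output = 650 + 652 + 961 + 326 = 2589 billion.

$2,589 billion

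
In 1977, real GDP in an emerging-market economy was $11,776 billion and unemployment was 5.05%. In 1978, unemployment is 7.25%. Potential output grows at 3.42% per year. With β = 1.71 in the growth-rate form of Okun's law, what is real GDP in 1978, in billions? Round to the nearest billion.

$11,736 billion

Δu = 7.25 - 5.05 = 2.2 points.
Okun's law (growth form): g_Y = g_Y* - β × Δu = 3.42 - 1.71 × (2.20) = 3.42 - 3.762 = -0.342%.
Real GDP in the next year = 11776 × (1 - 0.342/100) = 11776 × 0.99658 ≈ 11736 billion.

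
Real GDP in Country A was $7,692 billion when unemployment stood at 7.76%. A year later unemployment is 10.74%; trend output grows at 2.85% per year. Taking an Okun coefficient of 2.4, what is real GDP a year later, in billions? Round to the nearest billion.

$7,361 billion

Δu = 10.74 - 7.76 = 2.98 points.
Okun's law (growth form): g_Y = g_Y* - β × Δu = 2.85 - 2.4 × (2.98) = 2.85 - 7.152 = -4.302%.
Real GDP in the next year = 7692 × (1 - 4.302/100) = 7692 × 0.95698 ≈ 7361 billion.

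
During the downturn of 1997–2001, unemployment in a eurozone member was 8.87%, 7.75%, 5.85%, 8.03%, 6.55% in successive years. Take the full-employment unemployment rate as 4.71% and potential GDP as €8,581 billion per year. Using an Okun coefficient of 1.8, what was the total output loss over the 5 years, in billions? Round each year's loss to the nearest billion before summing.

Year 1997: gap = -1.8 × (8.87 - 4.71) = -7.488%, loss ≈ 8581 × 7.488/100 ≈ 643.
Year 1998: gap = -1.8 × (7.75 - 4.71) = -5.472%, loss ≈ 8581 × 5.472/100 ≈ 470.
Year 1999: gap = -1.8 × (5.85 - 4.71) = -2.052%, loss ≈ 8581 × 2.052/100 ≈ 176.
Year 2000: gap = -1.8 × (8.03 - 4.71) = -5.976%, loss ≈ 8581 × 5.976/100 ≈ 513.
Year 2001: gap = -1.8 × (6.55 - 4.71) = -3.312%, loss ≈ 8581 × 3.312/100 ≈ 284.
Total lost output = 643 + 470 + 176 + 513 + 284 = 2086 billion.

€2,086 billion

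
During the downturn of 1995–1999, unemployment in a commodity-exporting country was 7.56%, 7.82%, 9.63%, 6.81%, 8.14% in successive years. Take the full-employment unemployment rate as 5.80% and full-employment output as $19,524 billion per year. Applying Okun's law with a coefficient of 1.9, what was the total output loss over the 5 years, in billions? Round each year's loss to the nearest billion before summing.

Year 1995: gap = -1.9 × (7.56 - 5.8) = -3.344%, loss ≈ 19524 × 3.344/100 ≈ 653.
Year 1996: gap = -1.9 × (7.82 - 5.8) = -3.838%, loss ≈ 19524 × 3.838/100 ≈ 749.
Year 1997: gap = -1.9 × (9.63 - 5.8) = -7.277%, loss ≈ 19524 × 7.277/100 ≈ 1421.
Year 1998: gap = -1.9 × (6.81 - 5.8) = -1.919%, loss ≈ 19524 × 1.919/100 ≈ 375.
Year 1999: gap = -1.9 × (8.14 - 5.8) = -4.446%, loss ≈ 19524 × 4.446/100 ≈ 868.
Total lost output = 653 + 749 + 1421 + 375 + 868 = 4066 billion.

$4,066 billion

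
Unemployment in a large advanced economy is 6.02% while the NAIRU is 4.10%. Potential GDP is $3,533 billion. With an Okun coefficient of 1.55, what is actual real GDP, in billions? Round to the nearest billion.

Unemployment gap = 6.02 - 4.1 = 1.92 points, so the output gap is -1.55 × 1.92 = -2.976%.
Actual GDP = 3533 × (1 - 2.976/100) = 3533 × 0.97024 ≈ 3428 billion.

$3,428 billion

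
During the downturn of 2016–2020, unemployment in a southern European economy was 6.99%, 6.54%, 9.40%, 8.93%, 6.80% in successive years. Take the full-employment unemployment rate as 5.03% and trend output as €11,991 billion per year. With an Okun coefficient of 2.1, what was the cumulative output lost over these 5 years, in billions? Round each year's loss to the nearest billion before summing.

Year 2016: gap = -2.1 × (6.99 - 5.03) = -4.116%, loss ≈ 11991 × 4.116/100 ≈ 494.
Year 2017: gap = -2.1 × (6.54 - 5.03) = -3.171%, loss ≈ 11991 × 3.171/100 ≈ 380.
Year 2018: gap = -2.1 × (9.4 - 5.03) = -9.177%, loss ≈ 11991 × 9.177/100 ≈ 1100.
Year 2019: gap = -2.1 × (8.93 - 5.03) = -8.19%, loss ≈ 11991 × 8.19/100 ≈ 982.
Year 2020: gap = -2.1 × (6.8 - 5.03) = -3.717%, loss ≈ 11991 × 3.717/100 ≈ 446.
Total lost output = 494 + 380 + 1100 + 982 + 446 = 3402 billion.

€3,402 billion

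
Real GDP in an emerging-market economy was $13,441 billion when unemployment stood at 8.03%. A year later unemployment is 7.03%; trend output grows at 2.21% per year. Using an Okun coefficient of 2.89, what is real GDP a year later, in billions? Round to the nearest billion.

$14,126 billion

Δu = 7.03 - 8.03 = -1 point.
Okun's law (growth form): g_Y = g_Y* - β × Δu = 2.21 - 2.89 × (-1.00) = 2.21 + 2.89 = 5.1%.
Real GDP in the next year = 13441 × (1 + 5.1/100) = 13441 × 1.051 ≈ 14126 billion.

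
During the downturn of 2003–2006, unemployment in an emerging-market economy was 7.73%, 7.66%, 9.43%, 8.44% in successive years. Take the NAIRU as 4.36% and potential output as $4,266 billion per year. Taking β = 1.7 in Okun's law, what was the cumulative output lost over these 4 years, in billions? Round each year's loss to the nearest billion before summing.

Year 2003: gap = -1.7 × (7.73 - 4.36) = -5.729%, loss ≈ 4266 × 5.729/100 ≈ 244.
Year 2004: gap = -1.7 × (7.66 - 4.36) = -5.61%, loss ≈ 4266 × 5.61/100 ≈ 239.
Year 2005: gap = -1.7 × (9.43 - 4.36) = -8.619%, loss ≈ 4266 × 8.619/100 ≈ 368.
Year 2006: gap = -1.7 × (8.44 - 4.36) = -6.936%, loss ≈ 4266 × 6.936/100 ≈ 296.
Total lost output = 244 + 239 + 368 + 296 = 1147 billion.

$1,147 billion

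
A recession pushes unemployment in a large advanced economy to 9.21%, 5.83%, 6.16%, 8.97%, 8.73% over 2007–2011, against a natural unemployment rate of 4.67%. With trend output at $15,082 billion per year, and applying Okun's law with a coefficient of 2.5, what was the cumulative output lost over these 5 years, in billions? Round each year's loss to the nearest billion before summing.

$5,863 billion

Year 2007: gap = -2.5 × (9.21 - 4.67) = -11.35%, loss ≈ 15082 × 11.35/100 ≈ 1712.
Year 2008: gap = -2.5 × (5.83 - 4.67) = -2.9%, loss ≈ 15082 × 2.9/100 ≈ 437.
Year 2009: gap = -2.5 × (6.16 - 4.67) = -3.725%, loss ≈ 15082 × 3.725/100 ≈ 562.
Year 2010: gap = -2.5 × (8.97 - 4.67) = -10.75%, loss ≈ 15082 × 10.75/100 ≈ 1621.
Year 2011: gap = -2.5 × (8.73 - 4.67) = -10.15%, loss ≈ 15082 × 10.15/100 ≈ 1531.
Total lost output = 1712 + 437 + 562 + 1621 + 1531 = 5863 billion.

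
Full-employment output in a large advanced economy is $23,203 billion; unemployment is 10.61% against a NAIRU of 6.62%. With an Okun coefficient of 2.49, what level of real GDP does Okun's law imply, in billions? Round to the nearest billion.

Unemployment gap = 10.61 - 6.62 = 3.99 points, so the output gap is -2.49 × 3.99 = -9.9351%.
Actual GDP = 23203 × (1 - 9.9351/100) = 23203 × 0.900649 ≈ 20898 billion.

$20,898 billion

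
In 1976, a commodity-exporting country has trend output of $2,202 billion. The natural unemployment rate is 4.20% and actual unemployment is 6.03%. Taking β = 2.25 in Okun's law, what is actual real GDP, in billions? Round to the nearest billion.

$2,111 billion

Unemployment gap = 6.03 - 4.2 = 1.83 points, so the output gap is -2.25 × 1.83 = -4.1175%.
Actual GDP = 2202 × (1 - 4.1175/100) = 2202 × 0.958825 ≈ 2111 billion.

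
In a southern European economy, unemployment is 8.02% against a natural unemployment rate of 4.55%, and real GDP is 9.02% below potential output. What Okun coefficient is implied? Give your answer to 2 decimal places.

Okun's law: output gap = -β × (u - u*).
-9.02 = -β × (8.02 - 4.55) = -β × 3.47, so β = 9.02/3.47 = 2.60.

β ≈ 2.60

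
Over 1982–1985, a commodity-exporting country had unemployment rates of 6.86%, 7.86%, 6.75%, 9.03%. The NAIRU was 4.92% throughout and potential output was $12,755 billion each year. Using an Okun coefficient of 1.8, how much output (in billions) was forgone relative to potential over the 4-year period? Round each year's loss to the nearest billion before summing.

Year 1982: gap = -1.8 × (6.86 - 4.92) = -3.492%, loss ≈ 12755 × 3.492/100 ≈ 445.
Year 1983: gap = -1.8 × (7.86 - 4.92) = -5.292%, loss ≈ 12755 × 5.292/100 ≈ 675.
Year 1984: gap = -1.8 × (6.75 - 4.92) = -3.294%, loss ≈ 12755 × 3.294/100 ≈ 420.
Year 1985: gap = -1.8 × (9.03 - 4.92) = -7.398%, loss ≈ 12755 × 7.398/100 ≈ 944.
Total lost output = 445 + 675 + 420 + 944 = 2484 billion.

$2,484 billion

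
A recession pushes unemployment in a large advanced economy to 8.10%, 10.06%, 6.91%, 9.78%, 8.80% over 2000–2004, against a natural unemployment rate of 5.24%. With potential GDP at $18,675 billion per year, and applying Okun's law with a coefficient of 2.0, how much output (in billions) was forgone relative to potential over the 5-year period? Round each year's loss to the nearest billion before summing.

$6,518 billion

Year 2000: gap = -2.0 × (8.1 - 5.24) = -5.72%, loss ≈ 18675 × 5.72/100 ≈ 1068.
Year 2001: gap = -2.0 × (10.06 - 5.24) = -9.64%, loss ≈ 18675 × 9.64/100 ≈ 1800.
Year 2002: gap = -2.0 × (6.91 - 5.24) = -3.34%, loss ≈ 18675 × 3.34/100 ≈ 624.
Year 2003: gap = -2.0 × (9.78 - 5.24) = -9.08%, loss ≈ 18675 × 9.08/100 ≈ 1696.
Year 2004: gap = -2.0 × (8.8 - 5.24) = -7.12%, loss ≈ 18675 × 7.12/100 ≈ 1330.
Total lost output = 1068 + 1800 + 624 + 1696 + 1330 = 6518 billion.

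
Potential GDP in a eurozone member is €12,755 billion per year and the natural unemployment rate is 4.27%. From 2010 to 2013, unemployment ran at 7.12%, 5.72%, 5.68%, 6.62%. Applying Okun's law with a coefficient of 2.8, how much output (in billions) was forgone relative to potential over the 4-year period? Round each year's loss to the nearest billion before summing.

€2,879 billion

Year 2010: gap = -2.8 × (7.12 - 4.27) = -7.98%, loss ≈ 12755 × 7.98/100 ≈ 1018.
Year 2011: gap = -2.8 × (5.72 - 4.27) = -4.06%, loss ≈ 12755 × 4.06/100 ≈ 518.
Year 2012: gap = -2.8 × (5.68 - 4.27) = -3.948%, loss ≈ 12755 × 3.948/100 ≈ 504.
Year 2013: gap = -2.8 × (6.62 - 4.27) = -6.58%, loss ≈ 12755 × 6.58/100 ≈ 839.
Total lost output = 1018 + 518 + 504 + 839 = 2879 billion.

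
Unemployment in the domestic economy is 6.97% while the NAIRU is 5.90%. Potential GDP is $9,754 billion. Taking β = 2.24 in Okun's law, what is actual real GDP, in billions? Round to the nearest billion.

Unemployment gap = 6.97 - 5.9 = 1.07 points, so the output gap is -2.24 × 1.07 = -2.3968%.
Actual GDP = 9754 × (1 - 2.3968/100) = 9754 × 0.976032 ≈ 9520 billion.

$9,520 billion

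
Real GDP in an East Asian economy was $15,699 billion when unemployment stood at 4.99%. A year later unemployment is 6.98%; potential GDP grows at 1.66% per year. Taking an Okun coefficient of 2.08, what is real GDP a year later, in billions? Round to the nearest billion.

$15,310 billion

Δu = 6.98 - 4.99 = 1.99 points.
Okun's law (growth form): g_Y = g_Y* - β × Δu = 1.66 - 2.08 × (1.99) = 1.66 - 4.1392 = -2.4792%.
Real GDP in the next year = 15699 × (1 - 2.4792/100) = 15699 × 0.975208 ≈ 15310 billion.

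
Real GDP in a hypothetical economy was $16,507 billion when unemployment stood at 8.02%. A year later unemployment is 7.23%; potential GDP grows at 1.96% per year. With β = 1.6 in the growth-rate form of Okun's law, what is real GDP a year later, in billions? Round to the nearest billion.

Δu = 7.23 - 8.02 = -0.79 points.
Okun's law (growth form): g_Y = g_Y* - β × Δu = 1.96 - 1.6 × (-0.79) = 1.96 + 1.264 = 3.224%.
Real GDP in the next year = 16507 × (1 + 3.224/100) = 16507 × 1.03224 ≈ 17039 billion.

$17,039 billion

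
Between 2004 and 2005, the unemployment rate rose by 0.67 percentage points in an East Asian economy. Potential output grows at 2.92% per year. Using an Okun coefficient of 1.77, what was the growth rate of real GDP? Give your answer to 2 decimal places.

Growth-rate Okun's law: g_Y = g_Y* - β × Δu.
g_Y = 2.92 - 1.77 × (0.67) = 2.92 - 1.1859 = 1.7341%, i.e. 1.73% to 2 d.p.

1.73%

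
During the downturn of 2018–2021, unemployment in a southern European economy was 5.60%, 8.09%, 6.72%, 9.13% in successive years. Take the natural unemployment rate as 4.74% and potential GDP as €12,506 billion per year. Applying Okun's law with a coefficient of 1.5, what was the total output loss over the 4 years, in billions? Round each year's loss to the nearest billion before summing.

Year 2018: gap = -1.5 × (5.6 - 4.74) = -1.29%, loss ≈ 12506 × 1.29/100 ≈ 161.
Year 2019: gap = -1.5 × (8.09 - 4.74) = -5.025%, loss ≈ 12506 × 5.025/100 ≈ 628.
Year 2020: gap = -1.5 × (6.72 - 4.74) = -2.97%, loss ≈ 12506 × 2.97/100 ≈ 371.
Year 2021: gap = -1.5 × (9.13 - 4.74) = -6.585%, loss ≈ 12506 × 6.585/100 ≈ 824.
Total lost output = 161 + 628 + 371 + 824 = 1984 billion.

€1,984 billion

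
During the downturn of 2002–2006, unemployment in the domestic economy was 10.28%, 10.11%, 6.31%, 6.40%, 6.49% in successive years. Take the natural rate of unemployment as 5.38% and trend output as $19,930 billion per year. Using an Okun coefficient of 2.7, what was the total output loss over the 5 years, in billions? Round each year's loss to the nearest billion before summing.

$6,828 billion

Year 2002: gap = -2.7 × (10.28 - 5.38) = -13.23%, loss ≈ 19930 × 13.23/100 ≈ 2637.
Year 2003: gap = -2.7 × (10.11 - 5.38) = -12.771%, loss ≈ 19930 × 12.771/100 ≈ 2545.
Year 2004: gap = -2.7 × (6.31 - 5.38) = -2.511%, loss ≈ 19930 × 2.511/100 ≈ 500.
Year 2005: gap = -2.7 × (6.4 - 5.38) = -2.754%, loss ≈ 19930 × 2.754/100 ≈ 549.
Year 2006: gap = -2.7 × (6.49 - 5.38) = -2.997%, loss ≈ 19930 × 2.997/100 ≈ 597.
Total lost output = 2637 + 2545 + 500 + 549 + 597 = 6828 billion.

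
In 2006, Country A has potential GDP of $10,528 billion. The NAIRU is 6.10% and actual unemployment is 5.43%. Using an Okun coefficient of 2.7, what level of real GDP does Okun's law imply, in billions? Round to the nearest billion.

Unemployment gap = 5.43 - 6.1 = -0.67 points, so the output gap is -2.7 × (-0.67) = 1.809%.
Actual GDP = 10528 × (1 + 1.809/100) = 10528 × 1.01809 ≈ 10718 billion.

$10,718 billion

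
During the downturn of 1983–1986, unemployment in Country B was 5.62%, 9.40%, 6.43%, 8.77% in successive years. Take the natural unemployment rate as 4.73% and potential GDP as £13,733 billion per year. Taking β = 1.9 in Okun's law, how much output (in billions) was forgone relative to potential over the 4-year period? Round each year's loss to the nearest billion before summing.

Year 1983: gap = -1.9 × (5.62 - 4.73) = -1.691%, loss ≈ 13733 × 1.691/100 ≈ 232.
Year 1984: gap = -1.9 × (9.4 - 4.73) = -8.873%, loss ≈ 13733 × 8.873/100 ≈ 1219.
Year 1985: gap = -1.9 × (6.43 - 4.73) = -3.23%, loss ≈ 13733 × 3.23/100 ≈ 444.
Year 1986: gap = -1.9 × (8.77 - 4.73) = -7.676%, loss ≈ 13733 × 7.676/100 ≈ 1054.
Total lost output = 232 + 1219 + 444 + 1054 = 2949 billion.

£2,949 billion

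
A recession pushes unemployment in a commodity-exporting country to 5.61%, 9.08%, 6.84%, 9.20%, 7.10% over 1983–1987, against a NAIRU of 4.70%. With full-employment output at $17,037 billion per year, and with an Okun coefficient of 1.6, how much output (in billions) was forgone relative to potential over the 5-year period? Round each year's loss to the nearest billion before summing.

$3,906 billion

Year 1983: gap = -1.6 × (5.61 - 4.7) = -1.456%, loss ≈ 17037 × 1.456/100 ≈ 248.
Year 1984: gap = -1.6 × (9.08 - 4.7) = -7.008%, loss ≈ 17037 × 7.008/100 ≈ 1194.
Year 1985: gap = -1.6 × (6.84 - 4.7) = -3.424%, loss ≈ 17037 × 3.424/100 ≈ 583.
Year 1986: gap = -1.6 × (9.2 - 4.7) = -7.2%, loss ≈ 17037 × 7.2/100 ≈ 1227.
Year 1987: gap = -1.6 × (7.1 - 4.7) = -3.84%, loss ≈ 17037 × 3.84/100 ≈ 654.
Total lost output = 248 + 1194 + 583 + 1227 + 654 = 3906 billion.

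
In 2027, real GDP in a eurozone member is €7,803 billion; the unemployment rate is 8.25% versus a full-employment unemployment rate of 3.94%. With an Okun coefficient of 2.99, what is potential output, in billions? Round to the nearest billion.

Unemployment gap = 8.25 - 3.94 = 4.31 points, so output gap = -2.99 × 4.31 = -12.8869%.
Since Y = Y* × (1 + gap/100), Y* = 7803/0.871131 ≈ 8957 billion.

€8,957 billion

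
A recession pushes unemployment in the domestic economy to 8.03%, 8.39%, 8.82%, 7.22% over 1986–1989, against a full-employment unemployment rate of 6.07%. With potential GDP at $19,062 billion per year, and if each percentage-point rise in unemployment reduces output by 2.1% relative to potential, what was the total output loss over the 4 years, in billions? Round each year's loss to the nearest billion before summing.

Year 1986: gap = -2.1 × (8.03 - 6.07) = -4.116%, loss ≈ 19062 × 4.116/100 ≈ 785.
Year 1987: gap = -2.1 × (8.39 - 6.07) = -4.872%, loss ≈ 19062 × 4.872/100 ≈ 929.
Year 1988: gap = -2.1 × (8.82 - 6.07) = -5.775%, loss ≈ 19062 × 5.775/100 ≈ 1101.
Year 1989: gap = -2.1 × (7.22 - 6.07) = -2.415%, loss ≈ 19062 × 2.415/100 ≈ 460.
Total lost output = 785 + 929 + 1101 + 460 = 3275 billion.

$3,275 billion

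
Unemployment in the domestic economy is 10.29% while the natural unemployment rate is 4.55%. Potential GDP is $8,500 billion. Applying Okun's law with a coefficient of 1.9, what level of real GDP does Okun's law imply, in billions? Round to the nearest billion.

Unemployment gap = 10.29 - 4.55 = 5.74 points, so the output gap is -1.9 × 5.74 = -10.906%.
Actual GDP = 8500 × (1 - 10.906/100) = 8500 × 0.89094 ≈ 7573 billion.

$7,573 billion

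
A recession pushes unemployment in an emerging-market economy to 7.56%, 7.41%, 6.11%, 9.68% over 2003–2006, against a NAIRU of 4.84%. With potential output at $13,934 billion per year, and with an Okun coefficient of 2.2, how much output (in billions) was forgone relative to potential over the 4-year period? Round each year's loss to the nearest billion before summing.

$3,495 billion

Year 2003: gap = -2.2 × (7.56 - 4.84) = -5.984%, loss ≈ 13934 × 5.984/100 ≈ 834.
Year 2004: gap = -2.2 × (7.41 - 4.84) = -5.654%, loss ≈ 13934 × 5.654/100 ≈ 788.
Year 2005: gap = -2.2 × (6.11 - 4.84) = -2.794%, loss ≈ 13934 × 2.794/100 ≈ 389.
Year 2006: gap = -2.2 × (9.68 - 4.84) = -10.648%, loss ≈ 13934 × 10.648/100 ≈ 1484.
Total lost output = 834 + 788 + 389 + 1484 = 3495 billion.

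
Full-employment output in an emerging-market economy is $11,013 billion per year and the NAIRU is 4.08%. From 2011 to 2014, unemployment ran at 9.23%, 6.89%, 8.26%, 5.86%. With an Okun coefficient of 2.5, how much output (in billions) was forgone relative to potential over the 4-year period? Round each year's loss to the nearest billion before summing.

$3,833 billion

Year 2011: gap = -2.5 × (9.23 - 4.08) = -12.875%, loss ≈ 11013 × 12.875/100 ≈ 1418.
Year 2012: gap = -2.5 × (6.89 - 4.08) = -7.025%, loss ≈ 11013 × 7.025/100 ≈ 774.
Year 2013: gap = -2.5 × (8.26 - 4.08) = -10.45%, loss ≈ 11013 × 10.45/100 ≈ 1151.
Year 2014: gap = -2.5 × (5.86 - 4.08) = -4.45%, loss ≈ 11013 × 4.45/100 ≈ 490.
Total lost output = 1418 + 774 + 1151 + 490 = 3833 billion.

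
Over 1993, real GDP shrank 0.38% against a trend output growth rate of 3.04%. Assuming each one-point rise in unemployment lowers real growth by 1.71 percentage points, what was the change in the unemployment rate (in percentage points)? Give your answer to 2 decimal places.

Growth-rate Okun's law: g_Y = g_Y* - β × Δu, so Δu = (g_Y* - g_Y)/β.
Δu = (3.04 + 0.38)/1.71 = 3.42/1.71 = 2.00 percentage points.

2.00 percentage points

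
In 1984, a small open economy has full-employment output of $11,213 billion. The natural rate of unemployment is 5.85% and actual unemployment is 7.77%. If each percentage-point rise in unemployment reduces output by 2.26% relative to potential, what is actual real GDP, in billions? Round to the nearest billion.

Unemployment gap = 7.77 - 5.85 = 1.92 points, so the output gap is -2.26 × 1.92 = -4.3392%.
Actual GDP = 11213 × (1 - 4.3392/100) = 11213 × 0.956608 ≈ 10726 billion.

$10,726 billion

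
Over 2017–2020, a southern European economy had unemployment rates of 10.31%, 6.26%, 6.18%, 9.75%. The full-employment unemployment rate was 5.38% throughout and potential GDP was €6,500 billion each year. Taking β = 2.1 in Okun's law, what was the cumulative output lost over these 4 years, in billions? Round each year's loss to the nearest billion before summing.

Year 2017: gap = -2.1 × (10.31 - 5.38) = -10.353%, loss ≈ 6500 × 10.353/100 ≈ 673.
Year 2018: gap = -2.1 × (6.26 - 5.38) = -1.848%, loss ≈ 6500 × 1.848/100 ≈ 120.
Year 2019: gap = -2.1 × (6.18 - 5.38) = -1.68%, loss ≈ 6500 × 1.68/100 ≈ 109.
Year 2020: gap = -2.1 × (9.75 - 5.38) = -9.177%, loss ≈ 6500 × 9.177/100 ≈ 597.
Total lost output = 673 + 120 + 109 + 597 = 1499 billion.

€1,499 billion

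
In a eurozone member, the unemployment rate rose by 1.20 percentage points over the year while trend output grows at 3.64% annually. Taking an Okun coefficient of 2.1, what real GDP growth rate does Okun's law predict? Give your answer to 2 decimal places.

1.12%

Growth-rate Okun's law: g_Y = g_Y* - β × Δu.
g_Y = 3.64 - 2.1 × (1.20) = 3.64 - 2.52 = 1.12%, i.e. 1.12% to 2 d.p.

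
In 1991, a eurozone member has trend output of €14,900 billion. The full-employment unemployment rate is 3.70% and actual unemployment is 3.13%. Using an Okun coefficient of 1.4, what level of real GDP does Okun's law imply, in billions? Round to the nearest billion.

Unemployment gap = 3.13 - 3.7 = -0.57 points, so the output gap is -1.4 × (-0.57) = 0.798%.
Actual GDP = 14900 × (1 + 0.798/100) = 14900 × 1.00798 ≈ 15019 billion.

€15,019 billion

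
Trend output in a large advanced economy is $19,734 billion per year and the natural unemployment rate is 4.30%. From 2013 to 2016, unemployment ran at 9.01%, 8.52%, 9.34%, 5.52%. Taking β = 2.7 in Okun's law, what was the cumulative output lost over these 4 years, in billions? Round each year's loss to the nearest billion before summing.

Year 2013: gap = -2.7 × (9.01 - 4.3) = -12.717%, loss ≈ 19734 × 12.717/100 ≈ 2510.
Year 2014: gap = -2.7 × (8.52 - 4.3) = -11.394%, loss ≈ 19734 × 11.394/100 ≈ 2248.
Year 2015: gap = -2.7 × (9.34 - 4.3) = -13.608%, loss ≈ 19734 × 13.608/100 ≈ 2685.
Year 2016: gap = -2.7 × (5.52 - 4.3) = -3.294%, loss ≈ 19734 × 3.294/100 ≈ 650.
Total lost output = 2510 + 2248 + 2685 + 650 = 8093 billion.

$8,093 billion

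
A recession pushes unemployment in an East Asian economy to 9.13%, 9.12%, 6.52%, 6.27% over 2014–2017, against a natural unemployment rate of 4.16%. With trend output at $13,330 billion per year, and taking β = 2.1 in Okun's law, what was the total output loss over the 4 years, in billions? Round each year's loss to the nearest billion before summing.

Year 2014: gap = -2.1 × (9.13 - 4.16) = -10.437%, loss ≈ 13330 × 10.437/100 ≈ 1391.
Year 2015: gap = -2.1 × (9.12 - 4.16) = -10.416%, loss ≈ 13330 × 10.416/100 ≈ 1388.
Year 2016: gap = -2.1 × (6.52 - 4.16) = -4.956%, loss ≈ 13330 × 4.956/100 ≈ 661.
Year 2017: gap = -2.1 × (6.27 - 4.16) = -4.431%, loss ≈ 13330 × 4.431/100 ≈ 591.
Total lost output = 1391 + 1388 + 661 + 591 = 4031 billion.

$4,031 billion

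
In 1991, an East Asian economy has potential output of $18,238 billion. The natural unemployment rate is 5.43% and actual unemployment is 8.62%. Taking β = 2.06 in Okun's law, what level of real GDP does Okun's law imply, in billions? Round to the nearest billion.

Unemployment gap = 8.62 - 5.43 = 3.19 points, so the output gap is -2.06 × 3.19 = -6.5714%.
Actual GDP = 18238 × (1 - 6.5714/100) = 18238 × 0.934286 ≈ 17040 billion.

$17,040 billion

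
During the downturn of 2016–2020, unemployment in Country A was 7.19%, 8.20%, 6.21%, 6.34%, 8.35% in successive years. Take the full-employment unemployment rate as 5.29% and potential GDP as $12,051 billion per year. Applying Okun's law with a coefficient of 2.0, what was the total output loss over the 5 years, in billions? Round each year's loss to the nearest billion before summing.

$2,372 billion

Year 2016: gap = -2.0 × (7.19 - 5.29) = -3.8%, loss ≈ 12051 × 3.8/100 ≈ 458.
Year 2017: gap = -2.0 × (8.2 - 5.29) = -5.82%, loss ≈ 12051 × 5.82/100 ≈ 701.
Year 2018: gap = -2.0 × (6.21 - 5.29) = -1.84%, loss ≈ 12051 × 1.84/100 ≈ 222.
Year 2019: gap = -2.0 × (6.34 - 5.29) = -2.1%, loss ≈ 12051 × 2.1/100 ≈ 253.
Year 2020: gap = -2.0 × (8.35 - 5.29) = -6.12%, loss ≈ 12051 × 6.12/100 ≈ 738.
Total lost output = 458 + 701 + 222 + 253 + 738 = 2372 billion.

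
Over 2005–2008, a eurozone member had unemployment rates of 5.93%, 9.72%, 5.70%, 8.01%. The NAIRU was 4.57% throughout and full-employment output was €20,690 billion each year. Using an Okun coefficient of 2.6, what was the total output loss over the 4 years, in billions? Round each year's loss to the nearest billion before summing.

Year 2005: gap = -2.6 × (5.93 - 4.57) = -3.536%, loss ≈ 20690 × 3.536/100 ≈ 732.
Year 2006: gap = -2.6 × (9.72 - 4.57) = -13.39%, loss ≈ 20690 × 13.39/100 ≈ 2770.
Year 2007: gap = -2.6 × (5.7 - 4.57) = -2.938%, loss ≈ 20690 × 2.938/100 ≈ 608.
Year 2008: gap = -2.6 × (8.01 - 4.57) = -8.944%, loss ≈ 20690 × 8.944/100 ≈ 1851.
Total lost output = 732 + 2770 + 608 + 1851 = 5961 billion.

€5,961 billion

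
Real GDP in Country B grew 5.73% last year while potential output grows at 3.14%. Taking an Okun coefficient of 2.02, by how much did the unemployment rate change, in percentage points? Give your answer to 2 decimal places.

Growth-rate Okun's law: g_Y = g_Y* - β × Δu, so Δu = (g_Y* - g_Y)/β.
Δu = (3.14 - 5.73)/2.02 = -2.59/2.02 = -1.28 percentage points.

-1.28 percentage points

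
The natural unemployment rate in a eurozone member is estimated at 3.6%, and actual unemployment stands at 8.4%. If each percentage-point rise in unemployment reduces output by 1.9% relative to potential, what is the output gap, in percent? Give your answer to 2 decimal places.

-9.12%

The unemployment gap is 8.4 - 3.6 = 4.8 percentage points.
Okun's law gives an output gap of -1.9 × 4.8 = -9.12%, i.e. 9.12% below potential.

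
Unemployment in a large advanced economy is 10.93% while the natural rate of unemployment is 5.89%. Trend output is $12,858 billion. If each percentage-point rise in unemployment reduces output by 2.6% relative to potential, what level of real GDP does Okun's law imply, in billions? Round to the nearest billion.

Unemployment gap = 10.93 - 5.89 = 5.04 points, so the output gap is -2.6 × 5.04 = -13.104%.
Actual GDP = 12858 × (1 - 13.104/100) = 12858 × 0.86896 ≈ 11173 billion.

$11,173 billion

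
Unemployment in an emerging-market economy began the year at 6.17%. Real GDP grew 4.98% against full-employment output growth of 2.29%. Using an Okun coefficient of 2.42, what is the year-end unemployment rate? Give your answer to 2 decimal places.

5.06%

Growth-rate Okun's law: g_Y = g_Y* - β × Δu, so Δu = (g_Y* - g_Y)/β.
Δu = (2.29 - 4.98)/2.42 = -2.69/2.42 = -1.11 percentage points.
Year-end unemployment = 6.17 - 1.11 = 5.06%.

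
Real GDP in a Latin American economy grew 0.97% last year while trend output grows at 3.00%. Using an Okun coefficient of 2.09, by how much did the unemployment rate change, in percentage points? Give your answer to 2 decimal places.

0.97 percentage points

Growth-rate Okun's law: g_Y = g_Y* - β × Δu, so Δu = (g_Y* - g_Y)/β.
Δu = (3 - 0.97)/2.09 = 2.03/2.09 = 0.97 percentage points.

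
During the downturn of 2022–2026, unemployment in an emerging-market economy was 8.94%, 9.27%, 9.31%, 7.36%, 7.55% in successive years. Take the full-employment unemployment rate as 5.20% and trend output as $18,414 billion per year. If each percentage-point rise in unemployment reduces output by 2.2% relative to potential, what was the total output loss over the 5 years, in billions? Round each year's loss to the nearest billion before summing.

Year 2022: gap = -2.2 × (8.94 - 5.2) = -8.228%, loss ≈ 18414 × 8.228/100 ≈ 1515.
Year 2023: gap = -2.2 × (9.27 - 5.2) = -8.954%, loss ≈ 18414 × 8.954/100 ≈ 1649.
Year 2024: gap = -2.2 × (9.31 - 5.2) = -9.042%, loss ≈ 18414 × 9.042/100 ≈ 1665.
Year 2025: gap = -2.2 × (7.36 - 5.2) = -4.752%, loss ≈ 18414 × 4.752/100 ≈ 875.
Year 2026: gap = -2.2 × (7.55 - 5.2) = -5.17%, loss ≈ 18414 × 5.17/100 ≈ 952.
Total lost output = 1515 + 1649 + 1665 + 875 + 952 = 6656 billion.

$6,656 billion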